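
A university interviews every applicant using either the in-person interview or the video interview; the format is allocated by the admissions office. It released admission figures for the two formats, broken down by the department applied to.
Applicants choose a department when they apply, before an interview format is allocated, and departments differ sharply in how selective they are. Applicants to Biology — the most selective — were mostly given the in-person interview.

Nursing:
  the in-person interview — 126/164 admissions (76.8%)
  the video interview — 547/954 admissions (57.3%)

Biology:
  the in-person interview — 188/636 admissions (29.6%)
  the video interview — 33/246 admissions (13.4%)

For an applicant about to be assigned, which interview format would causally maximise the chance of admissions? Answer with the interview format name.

the in-person interview

Since department is a pre-existing factor (not a product of the interview format) and it affects the outcome on its own, it is a confounder. The stratified rates, not the pooled rate, identify the causal effect.
Within each level — Nursing: 76.8% vs 57.3%; Biology: 29.6% vs 13.4% — the in-person interview is higher every time.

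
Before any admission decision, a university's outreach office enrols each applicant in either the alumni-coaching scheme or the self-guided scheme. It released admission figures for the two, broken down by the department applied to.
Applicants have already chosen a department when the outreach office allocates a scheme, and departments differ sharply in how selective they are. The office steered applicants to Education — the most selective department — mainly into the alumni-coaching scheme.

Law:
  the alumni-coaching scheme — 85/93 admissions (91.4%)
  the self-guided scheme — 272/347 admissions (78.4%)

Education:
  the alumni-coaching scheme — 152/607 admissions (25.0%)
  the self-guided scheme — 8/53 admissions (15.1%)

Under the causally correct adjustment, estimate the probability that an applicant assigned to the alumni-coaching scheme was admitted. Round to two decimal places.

the alumni-coaching scheme is higher inside every department stratum but the self-guided scheme is higher in aggregate. Whether to stratify depends on how department relates to the outreach scheme.
Nothing the outreach scheme does changes department; the imbalance is an allocation artefact. With department also predicting the outcome, the pooled figure is confounded, and the within-stratum comparison is the causal one.
Standardising the alumni-coaching scheme to the population department mix: 0.400·85/93 + 0.600·152/607 = 0.516.

0.52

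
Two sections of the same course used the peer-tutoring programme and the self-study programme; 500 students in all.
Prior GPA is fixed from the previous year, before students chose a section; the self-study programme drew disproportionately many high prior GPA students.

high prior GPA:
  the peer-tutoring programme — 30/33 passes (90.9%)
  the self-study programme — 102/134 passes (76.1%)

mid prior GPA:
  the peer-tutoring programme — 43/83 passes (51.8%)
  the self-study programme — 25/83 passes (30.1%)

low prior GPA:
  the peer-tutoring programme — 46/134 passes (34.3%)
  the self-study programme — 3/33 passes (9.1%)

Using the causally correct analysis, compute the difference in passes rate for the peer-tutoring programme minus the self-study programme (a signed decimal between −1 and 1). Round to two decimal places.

+0.21

Since prior GPA band is a pre-existing factor (not a product of the teaching method) and it affects the outcome on its own, it is a confounder. The stratified rates, not the pooled rate, identify the causal effect.
Adjusting over the population distribution of prior GPA band: 0.334·(0.909−0.761) + 0.332·(0.518−0.301) + 0.334·(0.343−0.091) = +0.206.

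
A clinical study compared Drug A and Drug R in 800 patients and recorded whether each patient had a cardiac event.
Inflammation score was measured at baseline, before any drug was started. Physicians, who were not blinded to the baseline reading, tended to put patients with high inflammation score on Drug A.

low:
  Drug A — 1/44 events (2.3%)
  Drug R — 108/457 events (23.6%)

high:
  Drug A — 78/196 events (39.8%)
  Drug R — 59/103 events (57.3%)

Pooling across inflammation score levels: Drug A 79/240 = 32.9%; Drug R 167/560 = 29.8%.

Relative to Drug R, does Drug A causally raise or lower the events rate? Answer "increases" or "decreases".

Inflammation score satisfies the back-door criterion: it is not a descendant of the drug, and it blocks the spurious path from drug to outcome. Adjusting for it (i.e., using the within-inflammation score rates) gives the causal effect.
Within each level — low: 2.3% vs 23.6%; high: 39.8% vs 57.3% — Drug A is lower every time.

decreases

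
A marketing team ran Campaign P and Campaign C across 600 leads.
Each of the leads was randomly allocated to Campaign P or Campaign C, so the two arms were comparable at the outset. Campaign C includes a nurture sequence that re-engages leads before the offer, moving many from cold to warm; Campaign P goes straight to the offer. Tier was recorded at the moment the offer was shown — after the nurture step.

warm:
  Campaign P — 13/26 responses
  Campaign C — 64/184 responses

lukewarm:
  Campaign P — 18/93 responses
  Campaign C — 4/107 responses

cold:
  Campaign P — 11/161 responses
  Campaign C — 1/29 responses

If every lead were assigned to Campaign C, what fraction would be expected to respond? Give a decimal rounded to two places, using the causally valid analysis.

0.22

Because the campaign influences engagement tier, engagement tier is a post-treatment mediator, not a confounder. Stratifying on it would bias the estimate; the causal effect is the crude pooled difference.
So P(outcome | do(Campaign C)) is just the pooled rate for Campaign C: 69/320 = 0.216.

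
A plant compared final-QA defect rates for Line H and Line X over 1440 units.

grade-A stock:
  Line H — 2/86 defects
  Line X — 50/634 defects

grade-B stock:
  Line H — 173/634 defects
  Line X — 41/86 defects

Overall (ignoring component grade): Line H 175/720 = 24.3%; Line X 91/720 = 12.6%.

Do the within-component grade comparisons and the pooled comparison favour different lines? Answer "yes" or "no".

yes

Within each component grade level (grade-A stock 2.3% vs 7.9%; grade-B stock 27.3% vs 47.7%), Line H has the lower rate every time. Pooled: 24.3% vs 12.6% — Line X has the lower rate overall. The two comparisons disagree.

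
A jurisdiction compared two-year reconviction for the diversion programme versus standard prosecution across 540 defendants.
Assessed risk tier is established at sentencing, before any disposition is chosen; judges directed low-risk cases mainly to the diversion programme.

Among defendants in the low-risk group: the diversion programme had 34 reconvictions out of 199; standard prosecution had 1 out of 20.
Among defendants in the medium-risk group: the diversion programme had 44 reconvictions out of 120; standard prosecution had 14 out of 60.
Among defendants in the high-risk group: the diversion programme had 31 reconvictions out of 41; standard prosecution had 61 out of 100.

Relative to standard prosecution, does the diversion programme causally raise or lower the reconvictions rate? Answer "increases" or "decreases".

Assessed risk tier differs across dispositions for reasons unrelated to any effect of the disposition itself, and it separately predicts the outcome — a classic confounder. We must compare within assessed risk tier levels.
Within each level — low-risk: 17.1% vs 5.0%; medium-risk: 36.7% vs 23.3%; high-risk: 75.6% vs 61.0% — standard prosecution is lower every time.

increases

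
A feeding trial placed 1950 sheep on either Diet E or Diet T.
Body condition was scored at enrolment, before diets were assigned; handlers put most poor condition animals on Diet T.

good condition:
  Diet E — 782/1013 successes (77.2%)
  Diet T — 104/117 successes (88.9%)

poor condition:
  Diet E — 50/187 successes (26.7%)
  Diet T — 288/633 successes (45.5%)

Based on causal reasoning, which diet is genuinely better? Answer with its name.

Diet T

Here starting body condition is a common cause — it drives both which diet a case falls under and the outcome. The crude comparison mixes populations; the stratum-specific rates are the causally relevant ones.
Within each level — good condition: 77.2% vs 88.9%; poor condition: 26.7% vs 45.5% — Diet T is higher every time.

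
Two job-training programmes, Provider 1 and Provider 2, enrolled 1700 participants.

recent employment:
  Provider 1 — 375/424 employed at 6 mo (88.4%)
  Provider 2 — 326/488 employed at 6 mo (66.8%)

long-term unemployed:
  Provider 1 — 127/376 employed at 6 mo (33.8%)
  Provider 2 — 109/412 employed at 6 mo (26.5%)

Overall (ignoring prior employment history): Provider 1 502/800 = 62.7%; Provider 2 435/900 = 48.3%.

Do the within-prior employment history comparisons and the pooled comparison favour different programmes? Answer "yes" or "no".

no

Within each prior employment history level (recent employment 88.4% vs 66.8%; long-term unemployed 33.8% vs 26.5%), Provider 1 has the higher rate every time. Pooled: 62.7% vs 48.3% — Provider 1 has the higher rate overall. They agree.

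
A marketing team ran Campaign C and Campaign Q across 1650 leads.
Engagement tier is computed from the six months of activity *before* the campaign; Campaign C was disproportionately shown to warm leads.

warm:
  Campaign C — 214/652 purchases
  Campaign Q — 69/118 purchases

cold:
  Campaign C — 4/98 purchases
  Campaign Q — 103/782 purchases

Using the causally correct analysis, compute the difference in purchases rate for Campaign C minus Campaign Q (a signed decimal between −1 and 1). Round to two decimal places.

-0.17

Nothing the campaign does changes engagement tier; the imbalance is an allocation artefact. With engagement tier also predicting the outcome, the pooled figure is confounded, and the within-stratum comparison is the causal one.
Adjusting over the population distribution of engagement tier: 0.467·(0.328−0.585) + 0.533·(0.041−0.132) = -0.168.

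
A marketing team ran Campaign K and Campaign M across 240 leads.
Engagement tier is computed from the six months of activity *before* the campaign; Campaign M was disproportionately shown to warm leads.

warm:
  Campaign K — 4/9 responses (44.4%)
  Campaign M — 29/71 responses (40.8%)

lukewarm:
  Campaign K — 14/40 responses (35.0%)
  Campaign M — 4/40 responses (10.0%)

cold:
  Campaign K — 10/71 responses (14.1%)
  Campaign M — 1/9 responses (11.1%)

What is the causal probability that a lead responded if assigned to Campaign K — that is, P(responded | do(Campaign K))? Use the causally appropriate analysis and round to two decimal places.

Nothing the campaign does changes engagement tier; the imbalance is an allocation artefact. With engagement tier also predicting the outcome, the pooled figure is confounded, and the within-stratum comparison is the causal one.
Standardising Campaign K to the population engagement tier mix: 0.333·4/9 + 0.333·14/40 + 0.333·10/71 = 0.312.

0.31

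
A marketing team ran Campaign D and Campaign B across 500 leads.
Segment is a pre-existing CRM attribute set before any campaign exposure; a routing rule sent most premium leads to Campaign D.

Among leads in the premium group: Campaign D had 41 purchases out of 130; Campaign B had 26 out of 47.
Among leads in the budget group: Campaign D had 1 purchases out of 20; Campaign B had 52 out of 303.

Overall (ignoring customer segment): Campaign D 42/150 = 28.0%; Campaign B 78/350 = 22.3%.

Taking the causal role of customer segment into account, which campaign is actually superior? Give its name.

Here customer segment is a common cause — it drives both which campaign a case falls under and the outcome. The crude comparison mixes populations; the stratum-specific rates are the causally relevant ones.
Within each level — premium: 31.5% vs 55.3%; budget: 5.0% vs 17.2% — Campaign B is higher every time.

Campaign B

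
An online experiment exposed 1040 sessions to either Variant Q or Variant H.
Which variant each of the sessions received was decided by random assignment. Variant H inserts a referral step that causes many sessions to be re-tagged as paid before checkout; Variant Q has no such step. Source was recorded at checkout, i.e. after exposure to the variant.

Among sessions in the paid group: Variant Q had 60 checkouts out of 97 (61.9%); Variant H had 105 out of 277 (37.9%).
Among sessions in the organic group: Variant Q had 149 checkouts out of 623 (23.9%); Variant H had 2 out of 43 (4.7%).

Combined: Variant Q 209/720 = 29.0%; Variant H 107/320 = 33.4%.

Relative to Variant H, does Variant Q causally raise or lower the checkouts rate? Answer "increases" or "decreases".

decreases

Within every traffic source level Variant Q has the higher rate, yet pooled Variant H does — Simpson's reversal.
Traffic source is recorded after the variant and is itself shifted by it — it sits on the causal path from variant to outcome. Conditioning on a mediator would strip out part of the effect we want; the pooled comparison gives the total causal effect.
Pooled: Variant Q 29.0% vs Variant H 33.4%; Variant H is higher overall.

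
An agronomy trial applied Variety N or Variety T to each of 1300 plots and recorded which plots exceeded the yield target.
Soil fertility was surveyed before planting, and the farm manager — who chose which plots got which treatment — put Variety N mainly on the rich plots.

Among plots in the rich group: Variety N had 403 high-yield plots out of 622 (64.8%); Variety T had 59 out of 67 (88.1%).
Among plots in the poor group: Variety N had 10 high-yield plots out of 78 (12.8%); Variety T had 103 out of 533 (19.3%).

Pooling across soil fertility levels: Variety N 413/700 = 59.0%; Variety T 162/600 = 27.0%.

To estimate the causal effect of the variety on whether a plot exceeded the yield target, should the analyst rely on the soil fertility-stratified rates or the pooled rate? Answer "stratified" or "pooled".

stratified

Variety T is higher inside every soil fertility stratum but Variety N is higher in aggregate. Whether to stratify depends on how soil fertility relates to the variety.
Soil fertility differs across varietys for reasons unrelated to any effect of the variety itself, and it separately predicts the outcome — a classic confounder. We must compare within soil fertility levels.
Within each level — rich: 64.8% vs 88.1%; poor: 12.8% vs 19.3% — Variety T is higher every time.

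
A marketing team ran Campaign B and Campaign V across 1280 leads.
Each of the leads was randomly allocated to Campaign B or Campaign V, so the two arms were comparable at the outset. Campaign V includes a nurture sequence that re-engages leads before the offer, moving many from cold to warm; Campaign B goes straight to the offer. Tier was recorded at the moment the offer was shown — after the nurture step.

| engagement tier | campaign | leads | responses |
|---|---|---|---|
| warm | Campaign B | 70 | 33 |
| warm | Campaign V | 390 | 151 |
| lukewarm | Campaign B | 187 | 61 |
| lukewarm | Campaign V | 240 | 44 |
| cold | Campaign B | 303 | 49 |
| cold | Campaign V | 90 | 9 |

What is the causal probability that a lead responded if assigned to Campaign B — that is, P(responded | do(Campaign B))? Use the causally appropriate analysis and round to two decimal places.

0.26

The stratified and pooled comparisons disagree (Campaign B wins within each engagement tier; Campaign V wins overall), so the answer turns on the causal role of engagement tier.
The distribution of engagement tier is itself part of what the campaign does — it is an intermediate outcome. Holding it fixed would remove that part of the effect; the total effect is the pooled difference.
So P(outcome | do(Campaign B)) is just the pooled rate for Campaign B: 143/560 = 0.255.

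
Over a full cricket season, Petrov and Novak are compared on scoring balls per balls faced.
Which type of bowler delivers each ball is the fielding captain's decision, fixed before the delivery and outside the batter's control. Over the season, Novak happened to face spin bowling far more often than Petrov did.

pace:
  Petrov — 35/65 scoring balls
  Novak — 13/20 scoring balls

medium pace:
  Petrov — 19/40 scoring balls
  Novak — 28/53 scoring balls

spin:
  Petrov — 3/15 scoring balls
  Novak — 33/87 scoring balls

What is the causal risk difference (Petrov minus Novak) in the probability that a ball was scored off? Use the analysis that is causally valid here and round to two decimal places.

Since bowling type is a pre-existing factor (not a product of the player) and it affects the outcome on its own, it is a confounder. The stratified rates, not the pooled rate, identify the causal effect.
Adjusting over the population distribution of bowling type: 0.304·(0.538−0.650) + 0.332·(0.475−0.528) + 0.364·(0.200−0.379) = -0.117.

-0.12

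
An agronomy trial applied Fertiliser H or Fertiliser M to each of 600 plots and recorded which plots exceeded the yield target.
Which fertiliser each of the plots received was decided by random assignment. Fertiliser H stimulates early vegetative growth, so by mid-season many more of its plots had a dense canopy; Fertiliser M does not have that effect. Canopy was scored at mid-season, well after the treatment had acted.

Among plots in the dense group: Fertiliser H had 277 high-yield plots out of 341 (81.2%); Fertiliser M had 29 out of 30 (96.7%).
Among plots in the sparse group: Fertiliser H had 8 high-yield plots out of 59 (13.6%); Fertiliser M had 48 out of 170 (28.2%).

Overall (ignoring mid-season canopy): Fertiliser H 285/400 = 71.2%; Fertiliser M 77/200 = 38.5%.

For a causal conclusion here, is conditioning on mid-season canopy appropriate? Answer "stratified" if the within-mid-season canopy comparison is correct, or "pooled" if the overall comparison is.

pooled

Within every mid-season canopy level Fertiliser M has the higher rate, yet pooled Fertiliser H does — Simpson's reversal.
Because the fertiliser influences mid-season canopy, mid-season canopy is a post-treatment mediator, not a confounder. Stratifying on it would bias the estimate; the causal effect is the crude pooled difference.
Pooled: Fertiliser H 71.2% vs Fertiliser M 38.5%; Fertiliser H is higher overall.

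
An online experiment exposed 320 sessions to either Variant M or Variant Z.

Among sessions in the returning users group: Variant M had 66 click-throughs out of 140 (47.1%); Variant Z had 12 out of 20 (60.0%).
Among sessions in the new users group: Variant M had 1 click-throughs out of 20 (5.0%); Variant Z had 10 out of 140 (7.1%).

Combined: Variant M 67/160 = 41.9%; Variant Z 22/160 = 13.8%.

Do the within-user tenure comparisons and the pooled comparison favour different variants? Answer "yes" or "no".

yes

Within each user tenure level (returning users 47.1% vs 60.0%; new users 5.0% vs 7.1%), Variant Z has the higher rate every time. Pooled: 41.9% vs 13.8% — Variant M has the higher rate overall. The two comparisons disagree.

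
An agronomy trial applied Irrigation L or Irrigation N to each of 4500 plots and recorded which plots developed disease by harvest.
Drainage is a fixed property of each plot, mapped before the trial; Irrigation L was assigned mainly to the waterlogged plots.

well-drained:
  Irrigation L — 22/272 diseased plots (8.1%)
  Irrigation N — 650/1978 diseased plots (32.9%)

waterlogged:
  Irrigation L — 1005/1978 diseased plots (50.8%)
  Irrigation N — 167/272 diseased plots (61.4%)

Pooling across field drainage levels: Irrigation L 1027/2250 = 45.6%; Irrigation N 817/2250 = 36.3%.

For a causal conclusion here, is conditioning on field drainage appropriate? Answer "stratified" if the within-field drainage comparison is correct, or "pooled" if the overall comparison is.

Irrigation L is lower inside every field drainage stratum but Irrigation N is lower in aggregate. Whether to stratify depends on how field drainage relates to the irrigation.
Field drainage differs across irrigations for reasons unrelated to any effect of the irrigation itself, and it separately predicts the outcome — a classic confounder. We must compare within field drainage levels.
Within each level — well-drained: 8.1% vs 32.9%; waterlogged: 50.8% vs 61.4% — Irrigation L is lower every time.

stratified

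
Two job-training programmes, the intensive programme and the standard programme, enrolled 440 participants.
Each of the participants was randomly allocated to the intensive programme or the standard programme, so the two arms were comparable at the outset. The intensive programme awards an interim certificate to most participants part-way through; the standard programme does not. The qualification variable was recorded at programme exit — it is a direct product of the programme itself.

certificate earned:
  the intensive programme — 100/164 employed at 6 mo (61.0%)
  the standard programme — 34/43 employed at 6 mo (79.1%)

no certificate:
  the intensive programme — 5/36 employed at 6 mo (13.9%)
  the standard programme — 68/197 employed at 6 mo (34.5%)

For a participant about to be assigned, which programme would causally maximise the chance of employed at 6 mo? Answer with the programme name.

the intensive programme

Qualification attained during the programme is recorded after the programme and is itself shifted by it — it sits on the causal path from programme to outcome. Conditioning on a mediator would strip out part of the effect we want; the pooled comparison gives the total causal effect.
Pooled: the intensive programme 52.5% vs the standard programme 42.5%; the intensive programme is higher overall.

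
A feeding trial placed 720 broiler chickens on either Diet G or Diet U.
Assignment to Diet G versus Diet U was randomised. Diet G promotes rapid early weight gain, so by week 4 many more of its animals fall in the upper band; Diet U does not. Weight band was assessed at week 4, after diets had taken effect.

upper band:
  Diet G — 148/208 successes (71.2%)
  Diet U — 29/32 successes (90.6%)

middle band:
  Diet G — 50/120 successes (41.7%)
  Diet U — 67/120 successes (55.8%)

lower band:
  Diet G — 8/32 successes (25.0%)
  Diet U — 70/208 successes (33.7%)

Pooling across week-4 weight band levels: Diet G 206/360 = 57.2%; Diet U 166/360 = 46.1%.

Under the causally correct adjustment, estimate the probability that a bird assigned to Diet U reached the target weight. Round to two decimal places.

0.46

Diet U is higher inside every week-4 weight band stratum but Diet G is higher in aggregate. Whether to stratify depends on how week-4 weight band relates to the diet.
Because the diet influences week-4 weight band, week-4 weight band is a post-treatment mediator, not a confounder. Stratifying on it would bias the estimate; the causal effect is the crude pooled difference.
So P(outcome | do(Diet U)) is just the pooled rate for Diet U: 166/360 = 0.461.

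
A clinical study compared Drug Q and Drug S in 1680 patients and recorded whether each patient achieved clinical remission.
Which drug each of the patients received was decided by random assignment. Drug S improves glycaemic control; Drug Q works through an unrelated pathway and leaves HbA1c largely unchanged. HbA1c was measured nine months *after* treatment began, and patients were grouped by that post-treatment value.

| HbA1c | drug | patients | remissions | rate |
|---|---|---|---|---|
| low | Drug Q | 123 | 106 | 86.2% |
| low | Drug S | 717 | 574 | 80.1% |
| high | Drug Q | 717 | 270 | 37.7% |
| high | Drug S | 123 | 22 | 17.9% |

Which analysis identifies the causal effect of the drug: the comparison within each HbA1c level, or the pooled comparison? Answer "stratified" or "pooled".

pooled

Within every HbA1c level Drug Q has the higher rate, yet pooled Drug S does — Simpson's reversal.
HbA1c here is a post-treatment variable shaped by the drug; conditioning on it would introduce bias rather than remove it. The overall comparison is the causal one.
Pooled: Drug Q 44.8% vs Drug S 71.0%; Drug S is higher overall.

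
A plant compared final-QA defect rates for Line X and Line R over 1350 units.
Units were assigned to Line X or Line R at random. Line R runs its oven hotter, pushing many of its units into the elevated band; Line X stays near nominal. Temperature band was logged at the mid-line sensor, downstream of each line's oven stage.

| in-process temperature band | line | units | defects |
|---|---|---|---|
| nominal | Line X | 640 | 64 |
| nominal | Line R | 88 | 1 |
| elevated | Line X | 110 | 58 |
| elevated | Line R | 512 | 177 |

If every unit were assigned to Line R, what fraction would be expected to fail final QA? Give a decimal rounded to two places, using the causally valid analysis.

Within every in-process temperature band level Line R has the lower rate, yet pooled Line X does — Simpson's reversal.
Because the line influences in-process temperature band, in-process temperature band is a post-treatment mediator, not a confounder. Stratifying on it would bias the estimate; the causal effect is the crude pooled difference.
So P(outcome | do(Line R)) is just the pooled rate for Line R: 178/600 = 0.297.

0.30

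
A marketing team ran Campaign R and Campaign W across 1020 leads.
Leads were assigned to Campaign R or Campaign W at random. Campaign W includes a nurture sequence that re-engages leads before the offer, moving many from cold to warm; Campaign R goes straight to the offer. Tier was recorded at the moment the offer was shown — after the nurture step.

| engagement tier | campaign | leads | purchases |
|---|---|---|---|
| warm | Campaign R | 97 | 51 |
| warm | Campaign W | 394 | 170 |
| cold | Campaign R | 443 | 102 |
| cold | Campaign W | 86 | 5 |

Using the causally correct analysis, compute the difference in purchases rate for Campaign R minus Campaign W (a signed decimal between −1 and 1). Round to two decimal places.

-0.08

Engagement tier here is a post-treatment variable shaped by the campaign; conditioning on it would introduce bias rather than remove it. The overall comparison is the causal one.
The causal difference is the pooled difference: 0.283 − 0.365 = -0.081.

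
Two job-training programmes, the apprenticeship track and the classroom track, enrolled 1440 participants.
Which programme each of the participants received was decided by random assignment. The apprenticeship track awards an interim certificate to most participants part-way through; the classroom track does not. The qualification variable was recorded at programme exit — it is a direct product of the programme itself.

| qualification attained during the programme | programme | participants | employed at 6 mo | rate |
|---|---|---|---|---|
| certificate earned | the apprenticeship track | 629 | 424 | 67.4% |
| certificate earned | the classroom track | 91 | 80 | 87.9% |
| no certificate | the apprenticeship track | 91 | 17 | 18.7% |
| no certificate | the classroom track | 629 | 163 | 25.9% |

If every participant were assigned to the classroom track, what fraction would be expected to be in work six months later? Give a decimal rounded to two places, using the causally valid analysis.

Stratifying would compare programmes among participants the programmes themselves sorted into qualification attained during the programme groups — a form of selection on an intermediate. The unconditioned pooled rates give the total causal effect.
So P(outcome | do(the classroom track)) is just the pooled rate for the classroom track: 243/720 = 0.338.

0.34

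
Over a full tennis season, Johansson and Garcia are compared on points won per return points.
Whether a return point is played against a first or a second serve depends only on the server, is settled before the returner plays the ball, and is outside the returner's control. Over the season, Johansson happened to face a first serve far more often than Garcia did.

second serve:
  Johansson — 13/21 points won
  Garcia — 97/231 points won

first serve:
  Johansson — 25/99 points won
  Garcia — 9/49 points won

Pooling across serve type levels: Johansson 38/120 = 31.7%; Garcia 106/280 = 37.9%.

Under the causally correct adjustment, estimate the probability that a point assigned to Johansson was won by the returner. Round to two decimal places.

0.48

The stratified and pooled comparisons disagree (Johansson wins within each serve type; Garcia wins overall), so the answer turns on the causal role of serve type.
Serve type differs across players for reasons unrelated to any effect of the player itself, and it separately predicts the outcome — a classic confounder. We must compare within serve type levels.
Standardising Johansson to the population serve type mix: 0.630·13/21 + 0.370·25/99 = 0.483.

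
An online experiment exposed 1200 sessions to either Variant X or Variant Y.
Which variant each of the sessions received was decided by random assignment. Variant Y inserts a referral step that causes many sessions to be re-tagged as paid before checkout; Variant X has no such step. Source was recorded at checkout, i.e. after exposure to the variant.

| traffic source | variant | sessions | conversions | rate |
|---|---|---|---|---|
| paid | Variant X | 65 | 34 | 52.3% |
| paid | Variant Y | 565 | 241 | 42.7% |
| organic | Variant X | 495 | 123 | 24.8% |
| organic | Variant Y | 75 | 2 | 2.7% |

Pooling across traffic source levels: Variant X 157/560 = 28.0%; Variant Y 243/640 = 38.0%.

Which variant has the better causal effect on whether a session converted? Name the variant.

Within every traffic source level Variant X has the higher rate, yet pooled Variant Y does — Simpson's reversal.
Traffic source lies on the pathway variant → traffic source → outcome, so adjusting for it blocks the indirect effect. For the total causal effect of variant, use the unadjusted pooled rates.
Pooled: Variant X 28.0% vs Variant Y 38.0%; Variant Y is higher overall.

Variant Y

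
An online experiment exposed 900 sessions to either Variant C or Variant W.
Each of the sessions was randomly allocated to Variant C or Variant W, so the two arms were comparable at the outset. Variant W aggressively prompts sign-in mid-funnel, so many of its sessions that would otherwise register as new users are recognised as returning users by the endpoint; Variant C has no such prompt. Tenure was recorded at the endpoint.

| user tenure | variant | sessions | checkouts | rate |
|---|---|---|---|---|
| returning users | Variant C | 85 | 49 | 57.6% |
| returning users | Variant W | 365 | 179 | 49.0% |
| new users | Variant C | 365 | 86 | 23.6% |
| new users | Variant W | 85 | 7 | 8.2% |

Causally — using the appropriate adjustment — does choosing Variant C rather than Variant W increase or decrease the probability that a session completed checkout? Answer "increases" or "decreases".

decreases

User tenure here is a post-treatment variable shaped by the variant; conditioning on it would introduce bias rather than remove it. The overall comparison is the causal one.
Pooled: Variant C 30.0% vs Variant W 41.3%; Variant W is higher overall.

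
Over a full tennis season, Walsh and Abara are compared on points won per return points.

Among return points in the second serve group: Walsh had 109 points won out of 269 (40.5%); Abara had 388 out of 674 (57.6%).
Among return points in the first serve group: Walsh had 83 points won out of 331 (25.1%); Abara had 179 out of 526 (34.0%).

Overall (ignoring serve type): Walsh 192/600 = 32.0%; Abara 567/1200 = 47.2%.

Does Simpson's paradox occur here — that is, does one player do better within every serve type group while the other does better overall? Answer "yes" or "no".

Within each serve type level (second serve 40.5% vs 57.6%; first serve 25.1% vs 34.0%), Abara has the higher rate every time. Pooled: 32.0% vs 47.2% — Abara has the higher rate overall. They agree.

no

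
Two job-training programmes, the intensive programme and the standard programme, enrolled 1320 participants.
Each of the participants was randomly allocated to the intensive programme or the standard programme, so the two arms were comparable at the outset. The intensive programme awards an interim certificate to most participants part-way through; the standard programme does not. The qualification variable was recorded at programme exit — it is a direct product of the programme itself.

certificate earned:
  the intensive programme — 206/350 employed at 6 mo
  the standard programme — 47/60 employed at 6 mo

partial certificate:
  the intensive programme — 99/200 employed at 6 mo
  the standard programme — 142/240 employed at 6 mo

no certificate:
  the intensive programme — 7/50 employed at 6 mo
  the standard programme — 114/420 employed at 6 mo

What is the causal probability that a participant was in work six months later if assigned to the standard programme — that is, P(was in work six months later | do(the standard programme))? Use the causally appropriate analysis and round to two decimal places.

Qualification attained during the programme here is a post-treatment variable shaped by the programme; conditioning on it would introduce bias rather than remove it. The overall comparison is the causal one.
So P(outcome | do(the standard programme)) is just the pooled rate for the standard programme: 303/720 = 0.421.

0.42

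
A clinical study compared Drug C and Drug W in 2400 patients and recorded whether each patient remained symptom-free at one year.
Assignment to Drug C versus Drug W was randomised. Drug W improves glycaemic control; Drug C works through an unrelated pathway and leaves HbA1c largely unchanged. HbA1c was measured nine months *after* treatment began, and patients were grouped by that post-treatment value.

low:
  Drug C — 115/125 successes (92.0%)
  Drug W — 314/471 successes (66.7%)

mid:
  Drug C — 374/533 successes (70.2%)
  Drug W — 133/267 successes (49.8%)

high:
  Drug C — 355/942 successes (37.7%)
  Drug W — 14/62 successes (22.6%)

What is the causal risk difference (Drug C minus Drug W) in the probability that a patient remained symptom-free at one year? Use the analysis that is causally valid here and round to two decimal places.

-0.05

HbA1c is recorded after the drug and is itself shifted by it — it sits on the causal path from drug to outcome. Conditioning on a mediator would strip out part of the effect we want; the pooled comparison gives the total causal effect.
The causal difference is the pooled difference: 0.527 − 0.576 = -0.049.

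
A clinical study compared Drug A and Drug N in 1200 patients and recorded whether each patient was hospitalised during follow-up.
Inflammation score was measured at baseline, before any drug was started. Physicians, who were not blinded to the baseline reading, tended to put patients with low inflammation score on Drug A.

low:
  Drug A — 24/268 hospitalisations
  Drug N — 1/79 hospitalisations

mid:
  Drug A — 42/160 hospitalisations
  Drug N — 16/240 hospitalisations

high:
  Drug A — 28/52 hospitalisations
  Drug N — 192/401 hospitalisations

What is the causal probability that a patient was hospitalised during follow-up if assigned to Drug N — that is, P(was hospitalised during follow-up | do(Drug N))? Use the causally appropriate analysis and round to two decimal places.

Within every inflammation score level Drug N has the lower rate, yet pooled Drug A does — Simpson's reversal.
The imbalance in inflammation score arose from how patients were allocated, not from anything the drug did; and inflammation score independently affects the outcome. The pooled gap is confounded — condition on inflammation score.
Standardising Drug N to the population inflammation score mix: 0.289·1/79 + 0.333·16/240 + 0.378·192/401 = 0.207.

0.21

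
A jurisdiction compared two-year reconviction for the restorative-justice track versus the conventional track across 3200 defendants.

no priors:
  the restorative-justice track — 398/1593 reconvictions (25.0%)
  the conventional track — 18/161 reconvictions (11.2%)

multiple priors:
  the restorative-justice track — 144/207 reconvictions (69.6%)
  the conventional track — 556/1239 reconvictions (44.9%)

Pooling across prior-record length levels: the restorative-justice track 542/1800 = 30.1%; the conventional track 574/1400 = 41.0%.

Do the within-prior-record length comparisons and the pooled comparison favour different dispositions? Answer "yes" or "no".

yes

Within each prior-record length level (no priors 25.0% vs 11.2%; multiple priors 69.6% vs 44.9%), the conventional track has the lower rate every time. Pooled: 30.1% vs 41.0% — the restorative-justice track has the lower rate overall. The two comparisons disagree.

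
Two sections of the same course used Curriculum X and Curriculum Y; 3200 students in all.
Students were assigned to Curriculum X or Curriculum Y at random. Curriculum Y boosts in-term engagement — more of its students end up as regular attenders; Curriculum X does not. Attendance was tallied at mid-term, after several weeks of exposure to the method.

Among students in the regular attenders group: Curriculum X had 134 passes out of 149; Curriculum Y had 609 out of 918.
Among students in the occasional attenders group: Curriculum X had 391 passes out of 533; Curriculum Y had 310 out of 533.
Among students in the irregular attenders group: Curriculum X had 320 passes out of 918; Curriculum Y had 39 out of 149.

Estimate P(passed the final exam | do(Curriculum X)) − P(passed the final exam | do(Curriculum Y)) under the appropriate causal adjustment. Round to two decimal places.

-0.07

The distribution of mid-term attendance is itself part of what the teaching method does — it is an intermediate outcome. Holding it fixed would remove that part of the effect; the total effect is the pooled difference.
The causal difference is the pooled difference: 0.528 − 0.599 = -0.071.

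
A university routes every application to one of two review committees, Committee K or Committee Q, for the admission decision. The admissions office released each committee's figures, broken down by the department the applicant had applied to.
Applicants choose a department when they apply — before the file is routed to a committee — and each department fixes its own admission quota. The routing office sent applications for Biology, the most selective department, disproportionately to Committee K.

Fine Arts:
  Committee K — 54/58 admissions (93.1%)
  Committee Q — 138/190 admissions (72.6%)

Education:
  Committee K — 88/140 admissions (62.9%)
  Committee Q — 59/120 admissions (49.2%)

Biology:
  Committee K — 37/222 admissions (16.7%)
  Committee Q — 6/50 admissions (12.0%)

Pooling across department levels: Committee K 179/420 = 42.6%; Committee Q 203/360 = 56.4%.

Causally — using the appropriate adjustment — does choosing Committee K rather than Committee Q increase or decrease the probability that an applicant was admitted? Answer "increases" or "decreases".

Committee K is higher inside every department stratum but Committee Q is higher in aggregate. Whether to stratify depends on how department relates to the review committee.
Department is set before the review committee has any effect — it is not caused by the review committee — and it independently drives the outcome. That makes it a confounder, so the causal comparison is within department levels.
Within each level — Fine Arts: 93.1% vs 72.6%; Education: 62.9% vs 49.2%; Biology: 16.7% vs 12.0% — Committee K is higher every time.

increases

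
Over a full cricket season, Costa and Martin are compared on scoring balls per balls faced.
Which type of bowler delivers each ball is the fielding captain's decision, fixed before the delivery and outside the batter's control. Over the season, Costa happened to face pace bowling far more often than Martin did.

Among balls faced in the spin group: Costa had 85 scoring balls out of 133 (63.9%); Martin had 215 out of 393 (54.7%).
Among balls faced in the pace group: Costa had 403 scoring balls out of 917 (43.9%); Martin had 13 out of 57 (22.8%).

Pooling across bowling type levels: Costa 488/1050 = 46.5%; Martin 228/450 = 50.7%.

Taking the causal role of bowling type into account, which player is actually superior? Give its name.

Costa

The stratified and pooled comparisons disagree (Costa wins within each bowling type; Martin wins overall), so the answer turns on the causal role of bowling type.
The imbalance in bowling type arose from how balls faced were allocated, not from anything the player did; and bowling type independently affects the outcome. The pooled gap is confounded — condition on bowling type.
Within each level — spin: 63.9% vs 54.7%; pace: 43.9% vs 22.8% — Costa is higher every time.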